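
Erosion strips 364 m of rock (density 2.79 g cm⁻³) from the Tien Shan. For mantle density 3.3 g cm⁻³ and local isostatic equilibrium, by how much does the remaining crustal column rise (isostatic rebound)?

Unloading: uplift u = e ρ_c/ρ_m = 364 m × 2.79/3.3 = 308 m.

308 m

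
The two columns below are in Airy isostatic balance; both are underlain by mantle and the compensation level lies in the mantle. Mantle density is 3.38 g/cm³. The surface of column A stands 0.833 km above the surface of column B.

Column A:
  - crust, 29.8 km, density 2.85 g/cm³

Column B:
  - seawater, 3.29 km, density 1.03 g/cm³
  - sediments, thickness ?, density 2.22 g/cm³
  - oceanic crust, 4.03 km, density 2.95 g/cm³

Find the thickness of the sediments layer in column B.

Take the compensation level at the base of the deeper column (depth z_c below the surface of column A) and equate Σ ρ_i t_i down to z_c; mantle fills any gap and the z_c terms cancel.
Column A: 29.8×2.85 + (z_c − 29.8)×3.38
Column B: 0.833×0 + 3.29×1.03 + x×2.22 + 4.03×2.95 + (z_c − 0.833 − 7.32 − x)×3.38
The z_c×3.38 term appears on both sides and cancels. Collect the known terms of each column as K = Σ(ρt)_known − 3.38 × (depth of known layers): K_A = 84.93 − 3.38×29.8 = −15.794; K_B = 15.2772 − 3.38×(0.833 + 7.32) = −12.27994.
Balance: K_A = K_B − x×(3.38 − 2.22), so x = (K_B − K_A)/(3.38 − 2.22) = 3.51406/1.16 = 3.03 km.

3.03 km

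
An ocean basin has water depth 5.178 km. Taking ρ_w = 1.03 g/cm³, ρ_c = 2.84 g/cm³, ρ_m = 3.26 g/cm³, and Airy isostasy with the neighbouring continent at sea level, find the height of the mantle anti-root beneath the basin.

22.3 km

Equating mass per unit area of the two columns: replacing crust with seawater at the top is compensated by replacing crust with mantle at the base: d (ρ_c − ρ_w) = a (ρ_m − ρ_c).
a = d (ρ_c − ρ_w)/(ρ_m − ρ_c) = 5.178 km × 1.81/0.42 = 22.3 km.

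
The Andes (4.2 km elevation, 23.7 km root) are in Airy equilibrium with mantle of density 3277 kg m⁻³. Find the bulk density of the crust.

2780 kg m⁻³

ρ_c h = (ρ_m − ρ_c) r → ρ_c (h + r) = ρ_m r → ρ_c = ρ_m r / (h + r).
ρ_c = 3277 × 23.7 km / (4.2 km + 23.7 km) = 2780 kg m⁻³.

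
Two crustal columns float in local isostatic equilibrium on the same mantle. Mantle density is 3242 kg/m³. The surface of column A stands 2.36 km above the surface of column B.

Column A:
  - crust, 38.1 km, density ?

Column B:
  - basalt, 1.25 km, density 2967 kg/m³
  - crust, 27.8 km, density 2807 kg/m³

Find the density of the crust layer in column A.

2710 kg/m³

Take the compensation level at the base of the deeper column (depth z_c below the surface of column A) and equate Σ ρ_i t_i down to z_c; mantle fills any gap and the z_c terms cancel.
Column A: 38.1×ρ + (z_c − 38.1)×3242
Column B: 2.36×0 + 1.25×2967 + 27.8×2807 + (z_c − 2.36 − 29.05)×3242
The z_c×3242 term appears on both sides and cancels. Collect the known terms of each column as K = Σ(ρt)_known − 3242 × (depth of known layers): K_A = 0 − 3242×38.1 = −123520.2; K_B = 81743.35 − 3242×(2.36 + 29.05) = −20087.87.
Balance: K_A + 38.1×ρ = K_B, so ρ = (K_B − K_A)/38.1 = 103432/38.1 = 2710 kg/m³.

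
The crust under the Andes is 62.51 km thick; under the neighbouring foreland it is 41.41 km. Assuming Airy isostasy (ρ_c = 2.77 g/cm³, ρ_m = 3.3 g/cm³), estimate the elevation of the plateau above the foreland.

3.39 km

Excess crust Δ = 62.51 km − 41.41 km = 21.1 km, split between elevation h and root r with h + r = Δ.
Airy balance ρ_c h = (ρ_m − ρ_c) r gives r = h ρ_c/(ρ_m − ρ_c), so h (1 + ρ_c/(ρ_m − ρ_c)) = Δ, i.e. h = Δ (ρ_m − ρ_c)/ρ_m.
h = 21.1 km × 0.53/3.3 = 3.39 km.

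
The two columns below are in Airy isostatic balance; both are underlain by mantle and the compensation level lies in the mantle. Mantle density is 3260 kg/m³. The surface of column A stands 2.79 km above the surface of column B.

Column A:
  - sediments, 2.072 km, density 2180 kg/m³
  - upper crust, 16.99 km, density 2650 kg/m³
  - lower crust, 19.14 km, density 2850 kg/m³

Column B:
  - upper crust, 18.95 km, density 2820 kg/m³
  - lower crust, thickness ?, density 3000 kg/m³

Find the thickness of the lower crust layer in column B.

Take the compensation level at the base of the deeper column (depth z_c below the surface of column A) and equate Σ ρ_i t_i down to z_c; mantle fills any gap and the z_c terms cancel.
Column A: 2.072×2180 + 16.99×2650 + 19.14×2850 + (z_c − 38.202)×3260
Column B: 2.79×0 + 18.95×2820 + x×3000 + (z_c − 2.79 − 18.95 − x)×3260
The z_c×3260 term appears on both sides and cancels. Collect the known terms of each column as K = Σ(ρt)_known − 3260 × (depth of known layers): K_A = 104089.46 − 3260×38.202 = −20449.06; K_B = 53439 − 3260×(2.79 + 18.95) = −17433.4.
Balance: K_A = K_B − x×(3260 − 3000), so x = (K_B − K_A)/(3260 − 3000) = 3015.66/260 = 11.6 km.

11.6 km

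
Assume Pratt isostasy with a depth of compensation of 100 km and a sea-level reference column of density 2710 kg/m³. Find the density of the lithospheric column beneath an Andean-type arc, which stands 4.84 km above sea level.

Pratt balance: ρ_ref D = ρ (D + h).
ρ = ρ_ref D/(D + h) = 2710 × 100 km/(100 km + 4.84 km) = 2580 kg/m³.

2580 kg/m³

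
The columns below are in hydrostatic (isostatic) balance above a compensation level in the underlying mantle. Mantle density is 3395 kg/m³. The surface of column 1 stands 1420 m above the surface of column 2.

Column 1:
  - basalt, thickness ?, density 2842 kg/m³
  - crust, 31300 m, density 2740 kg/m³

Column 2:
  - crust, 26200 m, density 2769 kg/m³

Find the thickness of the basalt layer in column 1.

1300 m

Take the compensation level at the base of the deeper column (depth z_c below the surface of column 1) and equate Σ ρ_i t_i down to z_c; mantle fills any gap and the z_c terms cancel.
Column 1: x×2842 + 31300×2740 + (z_c − 31300 − x)×3395
Column 2: 1420×0 + 26200×2769 + (z_c − 1420 − 26200)×3395
The z_c×3395 term appears on both sides and cancels. Collect the known terms of each column as K = Σ(ρt)_known − 3395 × (depth of known layers): K_1 = 85762000 − 3395×31300 = −20501500; K_2 = 72547800 − 3395×(1420 + 26200) = −21222100.
Balance: K_1 − x×(3395 − 2842) = K_2, so x = (K_1 − K_2)/(3395 − 2842) = 720600/553 = 1300 m.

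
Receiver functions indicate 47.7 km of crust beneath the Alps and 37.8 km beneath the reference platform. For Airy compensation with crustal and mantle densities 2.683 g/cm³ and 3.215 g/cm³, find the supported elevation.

Excess crust Δ = 47.7 km − 37.8 km = 9.9 km, split between elevation h and root r with h + r = Δ.
Airy balance ρ_c h = (ρ_m − ρ_c) r gives r = h ρ_c/(ρ_m − ρ_c), so h (1 + ρ_c/(ρ_m − ρ_c)) = Δ, i.e. h = Δ (ρ_m − ρ_c)/ρ_m.
h = 9.9 km × 0.532/3.215 = 1.64 km.

1.64 km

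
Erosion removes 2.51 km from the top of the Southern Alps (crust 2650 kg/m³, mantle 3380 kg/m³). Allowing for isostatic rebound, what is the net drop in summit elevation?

Rebound u = e ρ_c/ρ_m = 2.51 km × 2650/3380 = 1.968 km.
Net surface drop = e − u = 2.51 km − 1.968 km = e (ρ_m − ρ_c)/ρ_m = 0.542 km.

0.542 km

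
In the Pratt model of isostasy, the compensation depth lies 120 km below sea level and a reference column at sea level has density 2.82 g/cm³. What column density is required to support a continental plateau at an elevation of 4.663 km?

2.71 g/cm³

Pratt balance: ρ_ref D = ρ (D + h).
ρ = ρ_ref D/(D + h) = 2.82 × 120 km/(120 km + 4.663 km) = 2.71 g/cm³.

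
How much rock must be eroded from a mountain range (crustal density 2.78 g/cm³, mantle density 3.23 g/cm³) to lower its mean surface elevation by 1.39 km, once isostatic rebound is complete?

Net drop Δ = e − u = e − e ρ_c/ρ_m = e (ρ_m − ρ_c)/ρ_m.
e = Δ ρ_m/(ρ_m − ρ_c) = 1.39 km × 3.23/0.45 = 9.98 km.

9.98 km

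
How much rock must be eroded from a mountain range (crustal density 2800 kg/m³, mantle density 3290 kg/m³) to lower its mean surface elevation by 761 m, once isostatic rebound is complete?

Net drop Δ = e − u = e − e ρ_c/ρ_m = e (ρ_m − ρ_c)/ρ_m.
e = Δ ρ_m/(ρ_m − ρ_c) = 761 m × 3290/490 = 5110 m.

5110 m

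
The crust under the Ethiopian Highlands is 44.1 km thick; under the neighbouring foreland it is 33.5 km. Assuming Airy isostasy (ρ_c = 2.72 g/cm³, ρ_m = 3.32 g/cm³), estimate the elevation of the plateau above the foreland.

Excess crust Δ = 44.1 km − 33.5 km = 10.6 km, split between elevation h and root r with h + r = Δ.
Airy balance ρ_c h = (ρ_m − ρ_c) r gives r = h ρ_c/(ρ_m − ρ_c), so h (1 + ρ_c/(ρ_m − ρ_c)) = Δ, i.e. h = Δ (ρ_m − ρ_c)/ρ_m.
h = 10.6 km × 0.6/3.32 = 1.92 km.

1.92 km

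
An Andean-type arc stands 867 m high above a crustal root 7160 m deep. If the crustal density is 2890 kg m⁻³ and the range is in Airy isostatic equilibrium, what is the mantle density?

Airy balance: ρ_c h = (ρ_m − ρ_c) r → ρ_m = ρ_c (1 + h/r).
ρ_m = 2890 × (1 + 867 m/7160 m) = 3240 kg m⁻³.

3240 kg m⁻³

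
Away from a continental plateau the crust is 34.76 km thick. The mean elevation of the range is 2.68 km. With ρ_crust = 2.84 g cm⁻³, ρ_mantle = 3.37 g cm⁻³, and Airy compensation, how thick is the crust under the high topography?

51.8 km

Root depth r = h ρ_c / (ρ_m − ρ_c) = 2.68 km × 2.84 / 0.53 = 14.36 km.
Total thickness = T + h + r = 34.76 km + 2.68 km + 14.36 km = 51.8 km.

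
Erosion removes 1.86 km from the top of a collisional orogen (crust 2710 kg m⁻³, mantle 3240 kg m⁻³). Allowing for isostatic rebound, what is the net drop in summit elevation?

0.304 km

Rebound u = e ρ_c/ρ_m = 1.86 km × 2710/3240 = 1.556 km.
Net surface drop = e − u = 1.86 km − 1.556 km = e (ρ_m − ρ_c)/ρ_m = 0.304 km.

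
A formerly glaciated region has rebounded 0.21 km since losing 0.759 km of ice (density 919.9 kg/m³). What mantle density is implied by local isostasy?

ρ_m = ρ_ice t / u = 919.9 × 0.759 km/0.21 km = 3320 kg/m³.

3320 kg/m³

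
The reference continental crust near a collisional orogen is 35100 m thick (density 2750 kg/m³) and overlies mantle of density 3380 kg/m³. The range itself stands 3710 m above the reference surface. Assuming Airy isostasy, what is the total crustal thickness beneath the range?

Root depth r = h ρ_c / (ρ_m − ρ_c) = 3710 m × 2750 / 630 = 16190 m.
Total thickness = T + h + r = 35100 m + 3710 m + 16190 m = 55000 m.

55000 m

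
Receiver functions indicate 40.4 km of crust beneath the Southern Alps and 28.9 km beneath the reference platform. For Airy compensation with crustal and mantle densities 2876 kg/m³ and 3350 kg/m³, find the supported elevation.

Excess crust Δ = 40.4 km − 28.9 km = 11.5 km, split between elevation h and root r with h + r = Δ.
Airy balance ρ_c h = (ρ_m − ρ_c) r gives r = h ρ_c/(ρ_m − ρ_c), so h (1 + ρ_c/(ρ_m − ρ_c)) = Δ, i.e. h = Δ (ρ_m − ρ_c)/ρ_m.
h = 11.5 km × 474/3350 = 1.63 km.

1.63 km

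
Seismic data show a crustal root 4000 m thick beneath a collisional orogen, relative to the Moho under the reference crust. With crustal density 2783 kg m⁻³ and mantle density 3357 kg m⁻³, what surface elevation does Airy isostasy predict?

Isostatic balance requires: ρ_c h = (ρ_m − ρ_c) r.
h = r (ρ_m − ρ_c) / ρ_c = 4000 m × (3357 − 2783) / 2783 = 825 m.

825 m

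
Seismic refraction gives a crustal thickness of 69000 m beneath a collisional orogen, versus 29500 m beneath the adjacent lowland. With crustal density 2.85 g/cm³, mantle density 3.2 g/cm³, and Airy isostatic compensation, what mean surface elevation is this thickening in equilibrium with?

4320 m

Excess crust Δ = 69000 m − 29500 m = 39500 m, split between elevation h and root r with h + r = Δ.
Airy balance ρ_c h = (ρ_m − ρ_c) r gives r = h ρ_c/(ρ_m − ρ_c), so h (1 + ρ_c/(ρ_m − ρ_c)) = Δ, i.e. h = Δ (ρ_m − ρ_c)/ρ_m.
h = 39500 m × 0.35/3.2 = 4320 m.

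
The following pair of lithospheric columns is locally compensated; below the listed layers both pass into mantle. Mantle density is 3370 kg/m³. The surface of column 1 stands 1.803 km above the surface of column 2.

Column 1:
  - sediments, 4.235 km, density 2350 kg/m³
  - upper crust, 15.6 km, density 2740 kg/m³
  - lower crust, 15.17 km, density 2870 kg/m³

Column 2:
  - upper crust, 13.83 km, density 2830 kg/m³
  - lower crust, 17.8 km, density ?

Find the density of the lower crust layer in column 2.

2910 kg/m³

Take the compensation level at the base of the deeper column (depth z_c below the surface of column 1) and equate Σ ρ_i t_i down to z_c; mantle fills any gap and the z_c terms cancel.
Column 1: 4.235×2350 + 15.6×2740 + 15.17×2870 + (z_c − 35.005)×3370
Column 2: 1.803×0 + 13.83×2830 + 17.8×ρ + (z_c − 1.803 − 31.63)×3370
The z_c×3370 term appears on both sides and cancels. Collect the known terms of each column as K = Σ(ρt)_known − 3370 × (depth of known layers): K_1 = 96234.15 − 3370×35.005 = −21732.7; K_2 = 39138.9 − 3370×(1.803 + 31.63) = −73530.31.
Balance: K_1 = K_2 + 17.8×ρ, so ρ = (K_1 − K_2)/17.8 = 51797.6/17.8 = 2910 kg/m³.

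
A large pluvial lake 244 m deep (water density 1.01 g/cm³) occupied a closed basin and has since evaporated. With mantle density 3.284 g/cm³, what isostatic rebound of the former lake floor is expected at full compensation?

u = d ρ_w/ρ_m = 244 m × 1.01/3.284 = 75 m.

75 m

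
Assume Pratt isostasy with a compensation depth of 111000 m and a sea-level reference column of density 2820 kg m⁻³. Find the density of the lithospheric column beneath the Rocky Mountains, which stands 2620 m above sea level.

2750 kg m⁻³

Pratt balance: ρ_ref D = ρ (D + h).
ρ = ρ_ref D/(D + h) = 2820 × 111000 m/(111000 m + 2620 m) = 2750 kg m⁻³.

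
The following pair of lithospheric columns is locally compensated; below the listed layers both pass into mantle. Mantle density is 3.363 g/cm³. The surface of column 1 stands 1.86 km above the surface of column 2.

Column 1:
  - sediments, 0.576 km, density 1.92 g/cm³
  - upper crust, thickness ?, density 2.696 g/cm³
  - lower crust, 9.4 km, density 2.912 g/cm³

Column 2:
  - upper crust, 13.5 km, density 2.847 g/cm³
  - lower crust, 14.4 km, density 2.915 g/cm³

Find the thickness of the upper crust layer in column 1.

Take the compensation level at the base of the deeper column (depth z_c below the surface of column 1) and equate Σ ρ_i t_i down to z_c; mantle fills any gap and the z_c terms cancel.
Column 1: 0.576×1.92 + x×2.696 + 9.4×2.912 + (z_c − 9.976 − x)×3.363
Column 2: 1.86×0 + 13.5×2.847 + 14.4×2.915 + (z_c − 1.86 − 27.9)×3.363
The z_c×3.363 term appears on both sides and cancels. Collect the known terms of each column as K = Σ(ρt)_known − 3.363 × (depth of known layers): K_1 = 28.47872 − 3.363×9.976 = −5.070568; K_2 = 80.4105 − 3.363×(1.86 + 27.9) = −19.67238.
Balance: K_1 − x×(3.363 − 2.696) = K_2, so x = (K_1 − K_2)/(3.363 − 2.696) = 14.6018/0.667 = 21.9 km.

21.9 km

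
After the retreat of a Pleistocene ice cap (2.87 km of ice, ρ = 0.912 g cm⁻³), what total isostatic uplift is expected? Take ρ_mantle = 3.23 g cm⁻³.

0.81 km

Removing the load lets mantle flow back in; uplift u satisfies ρ_ice t = ρ_m u.
u = t ρ_ice/ρ_m = 2.87 km × 0.912/3.23 = 0.81 km.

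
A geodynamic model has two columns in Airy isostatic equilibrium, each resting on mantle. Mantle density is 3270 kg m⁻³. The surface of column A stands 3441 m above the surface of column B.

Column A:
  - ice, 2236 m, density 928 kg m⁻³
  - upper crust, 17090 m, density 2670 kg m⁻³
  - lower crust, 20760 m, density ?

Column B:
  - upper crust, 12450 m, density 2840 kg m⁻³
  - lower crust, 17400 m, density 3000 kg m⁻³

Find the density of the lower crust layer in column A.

2990 kg m⁻³

Take the compensation level at the base of the deeper column (depth z_c below the surface of column A) and equate Σ ρ_i t_i down to z_c; mantle fills any gap and the z_c terms cancel.
Column A: 2236×928 + 17090×2670 + 20760×ρ + (z_c − 40086)×3270
Column B: 3441×0 + 12450×2840 + 17400×3000 + (z_c − 3441 − 29850)×3270
The z_c×3270 term appears on both sides and cancels. Collect the known terms of each column as K = Σ(ρt)_known − 3270 × (depth of known layers): K_A = 47705308 − 3270×40086 = −83375912; K_B = 87558000 − 3270×(3441 + 29850) = −21303570.
Balance: K_A + 20760×ρ = K_B, so ρ = (K_B − K_A)/20760 = 62072300/20760 = 2990 kg m⁻³.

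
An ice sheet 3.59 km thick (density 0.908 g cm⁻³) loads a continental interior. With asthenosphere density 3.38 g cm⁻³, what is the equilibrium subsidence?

Isostatic balance requires: the ice load ρ_ice t is balanced by mantle displaced below, ρ_m s.
s = t ρ_ice / ρ_m = 3.59 km × 0.908/3.38 = 0.964 km.

0.964 km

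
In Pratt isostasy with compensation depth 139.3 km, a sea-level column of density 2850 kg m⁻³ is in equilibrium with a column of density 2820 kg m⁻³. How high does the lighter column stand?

ρ_ref D = ρ (D + h) → h = D (ρ_ref − ρ)/ρ.
h = 139.3 km × (2850 − 2820)/2820 = 1.48 km.

1.48 km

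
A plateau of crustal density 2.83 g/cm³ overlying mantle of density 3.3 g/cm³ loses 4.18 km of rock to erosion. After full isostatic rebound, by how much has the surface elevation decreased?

Rebound u = e ρ_c/ρ_m = 4.18 km × 2.83/3.3 = 3.585 km.
Net surface drop = e − u = 4.18 km − 3.585 km = e (ρ_m − ρ_c)/ρ_m = 0.595 km.

0.595 km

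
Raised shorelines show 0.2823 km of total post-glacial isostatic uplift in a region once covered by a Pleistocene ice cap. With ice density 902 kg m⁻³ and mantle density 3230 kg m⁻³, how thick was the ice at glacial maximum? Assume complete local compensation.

u = t ρ_ice/ρ_m → t = u ρ_m/ρ_ice = 0.2823 km × 3230/902 = 1.01 km.

1.01 km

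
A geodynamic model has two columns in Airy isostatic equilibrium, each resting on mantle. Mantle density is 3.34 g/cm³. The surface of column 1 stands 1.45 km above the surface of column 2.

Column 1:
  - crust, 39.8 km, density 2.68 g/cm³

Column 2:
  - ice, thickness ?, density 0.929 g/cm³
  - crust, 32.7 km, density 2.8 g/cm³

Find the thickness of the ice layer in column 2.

Take the compensation level at the base of the deeper column (depth z_c below the surface of column 1) and equate Σ ρ_i t_i down to z_c; mantle fills any gap and the z_c terms cancel.
Column 1: 39.8×2.68 + (z_c − 39.8)×3.34
Column 2: 1.45×0 + x×0.929 + 32.7×2.8 + (z_c − 1.45 − 32.7 − x)×3.34
The z_c×3.34 term appears on both sides and cancels. Collect the known terms of each column as K = Σ(ρt)_known − 3.34 × (depth of known layers): K_1 = 106.664 − 3.34×39.8 = −26.268; K_2 = 91.56 − 3.34×(1.45 + 32.7) = −22.501.
Balance: K_1 = K_2 − x×(3.34 − 0.929), so x = (K_2 − K_1)/(3.34 − 0.929) = 3.767/2.411 = 1.56 km.

1.56 km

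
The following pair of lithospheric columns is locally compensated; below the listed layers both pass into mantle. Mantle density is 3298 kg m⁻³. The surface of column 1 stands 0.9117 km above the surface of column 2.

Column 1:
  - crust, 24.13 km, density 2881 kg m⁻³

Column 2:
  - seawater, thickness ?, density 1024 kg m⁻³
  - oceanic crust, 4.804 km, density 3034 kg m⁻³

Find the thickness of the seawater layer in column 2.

2.54 km

Take the compensation level at the base of the deeper column (depth z_c below the surface of column 1) and equate Σ ρ_i t_i down to z_c; mantle fills any gap and the z_c terms cancel.
Column 1: 24.13×2881 + (z_c − 24.13)×3298
Column 2: 0.9117×0 + x×1024 + 4.804×3034 + (z_c − 0.9117 − 4.804 − x)×3298
The z_c×3298 term appears on both sides and cancels. Collect the known terms of each column as K = Σ(ρt)_known − 3298 × (depth of known layers): K_1 = 69518.53 − 3298×24.13 = −10062.21; K_2 = 14575.336 − 3298×(0.9117 + 4.804) = −4275.0426.
Balance: K_1 = K_2 − x×(3298 − 1024), so x = (K_2 − K_1)/(3298 − 1024) = 5787.17/2274 = 2.54 km.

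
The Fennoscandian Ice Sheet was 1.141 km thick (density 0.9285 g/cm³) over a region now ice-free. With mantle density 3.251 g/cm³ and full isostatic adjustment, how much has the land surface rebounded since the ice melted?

0.326 km

Removing the load lets mantle flow back in; uplift u satisfies ρ_ice t = ρ_m u.
u = t ρ_ice/ρ_m = 1.141 km × 0.9285/3.251 = 0.326 km.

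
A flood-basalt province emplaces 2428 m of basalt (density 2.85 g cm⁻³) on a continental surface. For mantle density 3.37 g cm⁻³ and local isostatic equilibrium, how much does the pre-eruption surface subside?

Subaerial loading: s = t ρ_load / ρ_m.
s = 2428 m × 2.85/3.37 = 2050 m.

2050 m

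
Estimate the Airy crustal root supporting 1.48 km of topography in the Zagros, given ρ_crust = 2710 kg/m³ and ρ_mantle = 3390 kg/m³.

5.9 km

For local isostatic compensation: the weight of the topography is balanced by the buoyancy of the root, ρ_c h = (ρ_m − ρ_c) r.
r = h · ρ_c / (ρ_m − ρ_c) = 1.48 km × 2710 / (3390 − 2710) = 5.9 km.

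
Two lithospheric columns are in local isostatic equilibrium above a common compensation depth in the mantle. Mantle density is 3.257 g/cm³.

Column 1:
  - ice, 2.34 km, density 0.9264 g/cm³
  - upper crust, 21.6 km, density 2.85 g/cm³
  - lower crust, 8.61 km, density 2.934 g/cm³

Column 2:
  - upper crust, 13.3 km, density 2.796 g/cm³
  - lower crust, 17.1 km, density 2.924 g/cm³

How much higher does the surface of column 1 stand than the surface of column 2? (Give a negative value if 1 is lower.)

For any compensation level in the mantle, the mantle terms cancel and isostasy reduces to e = (Σt_1 − Σt_2) − (Σ(ρt)_1 − Σ(ρt)_2) / ρ_m.
Σt_1 = 32.55 km; Σt_2 = 30.4 km; Σ(ρt)_1 = 88.989516; Σ(ρt)_2 = 87.1872 (in km·g/cm³).
e = (32.55 − 30.4) − (88.989516 − 87.1872) / 3.257 = 1.6 km.

1.6 km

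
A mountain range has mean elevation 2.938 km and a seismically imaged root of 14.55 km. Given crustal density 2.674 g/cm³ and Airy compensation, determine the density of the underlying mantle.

Airy balance: ρ_c h = (ρ_m − ρ_c) r → ρ_m = ρ_c (1 + h/r).
ρ_m = 2.674 × (1 + 2.938 km/14.55 km) = 3.21 g/cm³.

3.21 g/cm³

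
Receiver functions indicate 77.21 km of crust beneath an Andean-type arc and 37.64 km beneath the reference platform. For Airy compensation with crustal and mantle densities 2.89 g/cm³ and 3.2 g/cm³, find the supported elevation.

Excess crust Δ = 77.21 km − 37.64 km = 39.57 km, split between elevation h and root r with h + r = Δ.
Airy balance ρ_c h = (ρ_m − ρ_c) r gives r = h ρ_c/(ρ_m − ρ_c), so h (1 + ρ_c/(ρ_m − ρ_c)) = Δ, i.e. h = Δ (ρ_m − ρ_c)/ρ_m.
h = 39.57 km × 0.31/3.2 = 3.83 km.

3.83 km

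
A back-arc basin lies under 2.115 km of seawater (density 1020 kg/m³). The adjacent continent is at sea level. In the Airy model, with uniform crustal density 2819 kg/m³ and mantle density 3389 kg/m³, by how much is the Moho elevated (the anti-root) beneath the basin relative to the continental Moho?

For local isostatic compensation: replacing crust with seawater at the top is compensated by replacing crust with mantle at the base: d (ρ_c − ρ_w) = a (ρ_m − ρ_c).
a = d (ρ_c − ρ_w)/(ρ_m − ρ_c) = 2.115 km × 1799/570 = 6.68 km.

6.68 km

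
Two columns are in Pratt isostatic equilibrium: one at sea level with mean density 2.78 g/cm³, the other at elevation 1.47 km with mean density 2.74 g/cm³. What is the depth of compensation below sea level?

101 km

ρ_ref D = ρ (D + h) → D (ρ_ref − ρ) = ρ h.
D = ρ h/(ρ_ref − ρ) = 2.74 × 1.47 km/(2.78 − 2.74) = 101 km.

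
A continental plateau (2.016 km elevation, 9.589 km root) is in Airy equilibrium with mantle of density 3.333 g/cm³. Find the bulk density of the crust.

2.75 g/cm³

ρ_c h = (ρ_m − ρ_c) r → ρ_c (h + r) = ρ_m r → ρ_c = ρ_m r / (h + r).
ρ_c = 3.333 × 9.589 km / (2.016 km + 9.589 km) = 2.75 g/cm³.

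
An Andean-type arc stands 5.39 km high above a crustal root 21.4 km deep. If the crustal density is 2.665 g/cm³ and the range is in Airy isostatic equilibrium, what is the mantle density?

Airy balance: ρ_c h = (ρ_m − ρ_c) r → ρ_m = ρ_c (1 + h/r).
ρ_m = 2.665 × (1 + 5.39 km/21.4 km) = 3.34 g/cm³.

3.34 g/cm³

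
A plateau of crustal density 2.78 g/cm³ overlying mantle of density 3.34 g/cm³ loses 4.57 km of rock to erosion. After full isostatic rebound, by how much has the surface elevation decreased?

0.766 km

Rebound u = e ρ_c/ρ_m = 4.57 km × 2.78/3.34 = 3.804 km.
Net surface drop = e − u = 4.57 km − 3.804 km = e (ρ_m − ρ_c)/ρ_m = 0.766 km.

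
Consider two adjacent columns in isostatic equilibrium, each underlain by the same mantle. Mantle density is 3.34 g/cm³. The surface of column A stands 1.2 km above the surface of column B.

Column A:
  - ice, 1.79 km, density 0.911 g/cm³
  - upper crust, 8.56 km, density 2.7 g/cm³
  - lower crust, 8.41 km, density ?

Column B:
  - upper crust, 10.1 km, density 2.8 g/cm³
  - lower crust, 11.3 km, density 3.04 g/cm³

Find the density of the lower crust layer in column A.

2.98 g/cm³

Take the compensation level at the base of the deeper column (depth z_c below the surface of column A) and equate Σ ρ_i t_i down to z_c; mantle fills any gap and the z_c terms cancel.
Column A: 1.79×0.911 + 8.56×2.7 + 8.41×ρ + (z_c − 18.76)×3.34
Column B: 1.2×0 + 10.1×2.8 + 11.3×3.04 + (z_c − 1.2 − 21.4)×3.34
The z_c×3.34 term appears on both sides and cancels. Collect the known terms of each column as K = Σ(ρt)_known − 3.34 × (depth of known layers): K_A = 24.74269 − 3.34×18.76 = −37.91571; K_B = 62.632 − 3.34×(1.2 + 21.4) = −12.852.
Balance: K_A + 8.41×ρ = K_B, so ρ = (K_B − K_A)/8.41 = 25.0637/8.41 = 2.98 g/cm³.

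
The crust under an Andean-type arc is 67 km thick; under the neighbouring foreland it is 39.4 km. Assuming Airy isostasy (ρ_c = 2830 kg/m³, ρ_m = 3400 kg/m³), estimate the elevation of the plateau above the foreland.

4.63 km

Excess crust Δ = 67 km − 39.4 km = 27.6 km, split between elevation h and root r with h + r = Δ.
Airy balance ρ_c h = (ρ_m − ρ_c) r gives r = h ρ_c/(ρ_m − ρ_c), so h (1 + ρ_c/(ρ_m − ρ_c)) = Δ, i.e. h = Δ (ρ_m − ρ_c)/ρ_m.
h = 27.6 km × 570/3400 = 4.63 km.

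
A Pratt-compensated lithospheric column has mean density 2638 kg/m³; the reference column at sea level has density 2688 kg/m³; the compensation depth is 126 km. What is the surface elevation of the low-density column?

2.39 km

ρ_ref D = ρ (D + h) → h = D (ρ_ref − ρ)/ρ.
h = 126 km × (2688 − 2638)/2638 = 2.39 km.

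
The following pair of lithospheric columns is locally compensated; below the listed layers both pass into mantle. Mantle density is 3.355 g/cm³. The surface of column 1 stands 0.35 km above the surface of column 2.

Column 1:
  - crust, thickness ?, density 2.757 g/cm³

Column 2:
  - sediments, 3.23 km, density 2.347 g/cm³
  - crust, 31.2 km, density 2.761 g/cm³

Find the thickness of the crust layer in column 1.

Take the compensation level at the base of the deeper column (depth z_c below the surface of column 1) and equate Σ ρ_i t_i down to z_c; mantle fills any gap and the z_c terms cancel.
Column 1: x×2.757 + (z_c − 0 − x)×3.355
Column 2: 0.35×0 + 3.23×2.347 + 31.2×2.761 + (z_c − 0.35 − 34.43)×3.355
The z_c×3.355 term appears on both sides and cancels. Collect the known terms of each column as K = Σ(ρt)_known − 3.355 × (depth of known layers): K_1 = 0 − 3.355×0 = 0; K_2 = 93.72401 − 3.355×(0.35 + 34.43) = −22.96289.
Balance: K_1 − x×(3.355 − 2.757) = K_2, so x = (K_1 − K_2)/(3.355 − 2.757) = 22.9629/0.598 = 38.4 km.

38.4 km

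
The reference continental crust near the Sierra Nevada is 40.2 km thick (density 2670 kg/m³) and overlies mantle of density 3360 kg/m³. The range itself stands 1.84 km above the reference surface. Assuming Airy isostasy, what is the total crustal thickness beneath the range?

49.2 km

Root depth r = h ρ_c / (ρ_m − ρ_c) = 1.84 km × 2670 / 690 = 7.12 km.
Total thickness = T + h + r = 40.2 km + 1.84 km + 7.12 km = 49.2 km.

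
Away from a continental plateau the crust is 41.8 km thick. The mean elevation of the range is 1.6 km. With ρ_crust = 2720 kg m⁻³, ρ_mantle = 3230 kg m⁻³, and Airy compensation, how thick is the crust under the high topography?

Root depth r = h ρ_c / (ρ_m − ρ_c) = 1.6 km × 2720 / 510 = 8.533 km.
Total thickness = T + h + r = 41.8 km + 1.6 km + 8.533 km = 51.9 km.

51.9 km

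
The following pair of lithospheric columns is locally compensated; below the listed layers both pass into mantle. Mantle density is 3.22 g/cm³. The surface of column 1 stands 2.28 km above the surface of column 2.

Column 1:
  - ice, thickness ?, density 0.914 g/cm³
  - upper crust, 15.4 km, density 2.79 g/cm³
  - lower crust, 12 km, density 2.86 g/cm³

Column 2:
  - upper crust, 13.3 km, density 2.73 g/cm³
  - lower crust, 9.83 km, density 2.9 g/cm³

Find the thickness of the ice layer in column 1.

2.63 km

Take the compensation level at the base of the deeper column (depth z_c below the surface of column 1) and equate Σ ρ_i t_i down to z_c; mantle fills any gap and the z_c terms cancel.
Column 1: x×0.914 + 15.4×2.79 + 12×2.86 + (z_c − 27.4 − x)×3.22
Column 2: 2.28×0 + 13.3×2.73 + 9.83×2.9 + (z_c − 2.28 − 23.13)×3.22
The z_c×3.22 term appears on both sides and cancels. Collect the known terms of each column as K = Σ(ρt)_known − 3.22 × (depth of known layers): K_1 = 77.286 − 3.22×27.4 = −10.942; K_2 = 64.816 − 3.22×(2.28 + 23.13) = −17.0042.
Balance: K_1 − x×(3.22 − 0.914) = K_2, so x = (K_1 − K_2)/(3.22 − 0.914) = 6.0622/2.306 = 2.63 km.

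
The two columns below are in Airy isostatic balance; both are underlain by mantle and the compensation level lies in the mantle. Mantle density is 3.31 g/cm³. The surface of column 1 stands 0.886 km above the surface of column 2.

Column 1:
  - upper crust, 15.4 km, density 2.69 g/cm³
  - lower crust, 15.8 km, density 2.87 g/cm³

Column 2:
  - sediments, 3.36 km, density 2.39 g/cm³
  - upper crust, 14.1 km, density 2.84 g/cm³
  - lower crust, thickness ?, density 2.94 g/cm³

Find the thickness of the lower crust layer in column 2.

Take the compensation level at the base of the deeper column (depth z_c below the surface of column 1) and equate Σ ρ_i t_i down to z_c; mantle fills any gap and the z_c terms cancel.
Column 1: 15.4×2.69 + 15.8×2.87 + (z_c − 31.2)×3.31
Column 2: 0.886×0 + 3.36×2.39 + 14.1×2.84 + x×2.94 + (z_c − 0.886 − 17.46 − x)×3.31
The z_c×3.31 term appears on both sides and cancels. Collect the known terms of each column as K = Σ(ρt)_known − 3.31 × (depth of known layers): K_1 = 86.772 − 3.31×31.2 = −16.5; K_2 = 48.0744 − 3.31×(0.886 + 17.46) = −12.65086.
Balance: K_1 = K_2 − x×(3.31 − 2.94), so x = (K_2 − K_1)/(3.31 − 2.94) = 3.84914/0.37 = 10.4 km.

10.4 km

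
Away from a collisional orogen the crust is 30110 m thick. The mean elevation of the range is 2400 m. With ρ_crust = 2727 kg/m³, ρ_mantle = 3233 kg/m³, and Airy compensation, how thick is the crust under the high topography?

Root depth r = h ρ_c / (ρ_m − ρ_c) = 2400 m × 2727 / 506 = 12930 m.
Total thickness = T + h + r = 30110 m + 2400 m + 12930 m = 45400 m.

45400 m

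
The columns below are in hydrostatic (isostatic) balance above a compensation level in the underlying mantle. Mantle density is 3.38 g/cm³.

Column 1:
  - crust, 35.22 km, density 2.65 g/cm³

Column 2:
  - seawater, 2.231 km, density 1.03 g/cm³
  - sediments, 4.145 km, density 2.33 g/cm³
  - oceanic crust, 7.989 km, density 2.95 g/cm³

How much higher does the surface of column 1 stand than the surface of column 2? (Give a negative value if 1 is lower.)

For any compensation level in the mantle, the mantle terms cancel and isostasy reduces to e = (Σt_1 − Σt_2) − (Σ(ρt)_1 − Σ(ρt)_2) / ρ_m.
Σt_1 = 35.22 km; Σt_2 = 14.365 km; Σ(ρt)_1 = 93.333; Σ(ρt)_2 = 35.52333 (in km·g/cm³).
e = (35.22 − 14.365) − (93.333 − 35.52333) / 3.38 = 3.75 km.

3.75 km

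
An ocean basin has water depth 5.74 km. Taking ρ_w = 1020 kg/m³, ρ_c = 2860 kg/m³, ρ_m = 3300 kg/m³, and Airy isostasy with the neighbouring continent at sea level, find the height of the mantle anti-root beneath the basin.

Isostatic balance requires: replacing crust with seawater at the top is compensated by replacing crust with mantle at the base: d (ρ_c − ρ_w) = a (ρ_m − ρ_c).
a = d (ρ_c − ρ_w)/(ρ_m − ρ_c) = 5.74 km × 1840/440 = 24 km.

24 km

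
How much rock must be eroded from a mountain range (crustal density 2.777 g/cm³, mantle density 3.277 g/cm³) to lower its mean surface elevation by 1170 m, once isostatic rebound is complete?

Net drop Δ = e − u = e − e ρ_c/ρ_m = e (ρ_m − ρ_c)/ρ_m.
e = Δ ρ_m/(ρ_m − ρ_c) = 1170 m × 3.277/0.5 = 7670 m.

7670 m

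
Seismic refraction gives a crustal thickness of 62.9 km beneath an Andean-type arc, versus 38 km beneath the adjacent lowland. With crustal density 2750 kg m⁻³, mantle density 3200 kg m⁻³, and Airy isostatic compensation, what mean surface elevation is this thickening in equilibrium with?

Excess crust Δ = 62.9 km − 38 km = 24.9 km, split between elevation h and root r with h + r = Δ.
Airy balance ρ_c h = (ρ_m − ρ_c) r gives r = h ρ_c/(ρ_m − ρ_c), so h (1 + ρ_c/(ρ_m − ρ_c)) = Δ, i.e. h = Δ (ρ_m − ρ_c)/ρ_m.
h = 24.9 km × 450/3200 = 3.5 km.

3.5 km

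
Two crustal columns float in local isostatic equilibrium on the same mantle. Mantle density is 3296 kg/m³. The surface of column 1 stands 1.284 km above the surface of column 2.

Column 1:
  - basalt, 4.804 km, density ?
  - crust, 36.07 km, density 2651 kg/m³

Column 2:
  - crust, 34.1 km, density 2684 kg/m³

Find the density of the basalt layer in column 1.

2910 kg/m³

Take the compensation level at the base of the deeper column (depth z_c below the surface of column 1) and equate Σ ρ_i t_i down to z_c; mantle fills any gap and the z_c terms cancel.
Column 1: 4.804×ρ + 36.07×2651 + (z_c − 40.874)×3296
Column 2: 1.284×0 + 34.1×2684 + (z_c − 1.284 − 34.1)×3296
The z_c×3296 term appears on both sides and cancels. Collect the known terms of each column as K = Σ(ρt)_known − 3296 × (depth of known layers): K_1 = 95621.57 − 3296×40.874 = −39099.134; K_2 = 91524.4 − 3296×(1.284 + 34.1) = −25101.264.
Balance: K_1 + 4.804×ρ = K_2, so ρ = (K_2 − K_1)/4.804 = 13997.9/4.804 = 2910 kg/m³.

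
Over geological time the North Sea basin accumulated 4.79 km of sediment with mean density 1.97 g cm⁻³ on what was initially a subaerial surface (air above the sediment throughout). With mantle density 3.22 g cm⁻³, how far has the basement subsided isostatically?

2.93 km

Subaerial load: s = t ρ_sed / ρ_m = 4.79 km × 1.97/3.22 = 2.93 km.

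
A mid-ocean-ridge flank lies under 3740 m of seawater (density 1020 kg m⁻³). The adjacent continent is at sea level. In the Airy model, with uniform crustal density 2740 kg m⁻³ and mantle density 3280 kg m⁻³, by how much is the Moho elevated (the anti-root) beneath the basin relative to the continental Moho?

11900 m

In Airy isostatic equilibrium: replacing crust with seawater at the top is compensated by replacing crust with mantle at the base: d (ρ_c − ρ_w) = a (ρ_m − ρ_c).
a = d (ρ_c − ρ_w)/(ρ_m − ρ_c) = 3740 m × 1720/540 = 11900 m.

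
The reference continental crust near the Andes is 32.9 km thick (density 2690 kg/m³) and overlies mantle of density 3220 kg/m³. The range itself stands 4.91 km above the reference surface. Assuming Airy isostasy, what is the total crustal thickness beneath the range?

Root depth r = h ρ_c / (ρ_m − ρ_c) = 4.91 km × 2690 / 530 = 24.92 km.
Total thickness = T + h + r = 32.9 km + 4.91 km + 24.92 km = 62.7 km.

62.7 km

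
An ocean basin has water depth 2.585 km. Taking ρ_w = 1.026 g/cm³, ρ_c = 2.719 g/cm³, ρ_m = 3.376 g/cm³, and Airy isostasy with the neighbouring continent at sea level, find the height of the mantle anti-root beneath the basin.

Isostatic balance requires: replacing crust with seawater at the top is compensated by replacing crust with mantle at the base: d (ρ_c − ρ_w) = a (ρ_m − ρ_c).
a = d (ρ_c − ρ_w)/(ρ_m − ρ_c) = 2.585 km × 1.693/0.657 = 6.66 km.

6.66 km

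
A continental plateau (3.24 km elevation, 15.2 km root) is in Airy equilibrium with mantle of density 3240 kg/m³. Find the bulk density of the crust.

ρ_c h = (ρ_m − ρ_c) r → ρ_c (h + r) = ρ_m r → ρ_c = ρ_m r / (h + r).
ρ_c = 3240 × 15.2 km / (3.24 km + 15.2 km) = 2670 kg/m³.

2670 kg/m³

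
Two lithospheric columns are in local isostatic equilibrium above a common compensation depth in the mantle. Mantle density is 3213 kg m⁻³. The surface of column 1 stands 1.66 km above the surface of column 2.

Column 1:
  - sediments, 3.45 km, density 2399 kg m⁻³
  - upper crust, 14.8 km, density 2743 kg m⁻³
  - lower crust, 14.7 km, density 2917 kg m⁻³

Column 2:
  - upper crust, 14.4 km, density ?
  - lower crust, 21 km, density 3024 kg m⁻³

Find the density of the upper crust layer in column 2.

2880 kg m⁻³

Take the compensation level at the base of the deeper column (depth z_c below the surface of column 1) and equate Σ ρ_i t_i down to z_c; mantle fills any gap and the z_c terms cancel.
Column 1: 3.45×2399 + 14.8×2743 + 14.7×2917 + (z_c − 32.95)×3213
Column 2: 1.66×0 + 14.4×ρ + 21×3024 + (z_c − 1.66 − 35.4)×3213
The z_c×3213 term appears on both sides and cancels. Collect the known terms of each column as K = Σ(ρt)_known − 3213 × (depth of known layers): K_1 = 91752.85 − 3213×32.95 = −14115.5; K_2 = 63504 − 3213×(1.66 + 35.4) = −55569.78.
Balance: K_1 = K_2 + 14.4×ρ, so ρ = (K_1 − K_2)/14.4 = 41454.3/14.4 = 2880 kg m⁻³.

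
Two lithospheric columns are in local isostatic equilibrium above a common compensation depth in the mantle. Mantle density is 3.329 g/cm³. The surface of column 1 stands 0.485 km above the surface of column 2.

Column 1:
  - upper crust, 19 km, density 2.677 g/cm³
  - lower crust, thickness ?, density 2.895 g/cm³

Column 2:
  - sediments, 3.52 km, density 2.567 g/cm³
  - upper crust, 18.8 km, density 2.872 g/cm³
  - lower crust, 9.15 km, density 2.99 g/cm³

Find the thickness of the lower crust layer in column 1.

8.3 km

Take the compensation level at the base of the deeper column (depth z_c below the surface of column 1) and equate Σ ρ_i t_i down to z_c; mantle fills any gap and the z_c terms cancel.
Column 1: 19×2.677 + x×2.895 + (z_c − 19 − x)×3.329
Column 2: 0.485×0 + 3.52×2.567 + 18.8×2.872 + 9.15×2.99 + (z_c − 0.485 − 31.47)×3.329
The z_c×3.329 term appears on both sides and cancels. Collect the known terms of each column as K = Σ(ρt)_known − 3.329 × (depth of known layers): K_1 = 50.863 − 3.329×19 = −12.388; K_2 = 90.38794 − 3.329×(0.485 + 31.47) = −15.990255.
Balance: K_1 − x×(3.329 − 2.895) = K_2, so x = (K_1 − K_2)/(3.329 − 2.895) = 3.60225/0.434 = 8.3 km.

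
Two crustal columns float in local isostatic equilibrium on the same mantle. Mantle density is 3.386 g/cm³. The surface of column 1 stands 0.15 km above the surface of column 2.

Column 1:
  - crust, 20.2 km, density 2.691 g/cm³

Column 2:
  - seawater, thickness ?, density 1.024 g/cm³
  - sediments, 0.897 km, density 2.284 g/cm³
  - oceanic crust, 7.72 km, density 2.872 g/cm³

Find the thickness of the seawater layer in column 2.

3.63 km

Take the compensation level at the base of the deeper column (depth z_c below the surface of column 1) and equate Σ ρ_i t_i down to z_c; mantle fills any gap and the z_c terms cancel.
Column 1: 20.2×2.691 + (z_c − 20.2)×3.386
Column 2: 0.15×0 + x×1.024 + 0.897×2.284 + 7.72×2.872 + (z_c − 0.15 − 8.617 − x)×3.386
The z_c×3.386 term appears on both sides and cancels. Collect the known terms of each column as K = Σ(ρt)_known − 3.386 × (depth of known layers): K_1 = 54.3582 − 3.386×20.2 = −14.039; K_2 = 24.220588 − 3.386×(0.15 + 8.617) = −5.464474.
Balance: K_1 = K_2 − x×(3.386 − 1.024), so x = (K_2 − K_1)/(3.386 − 1.024) = 8.57453/2.362 = 3.63 km.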